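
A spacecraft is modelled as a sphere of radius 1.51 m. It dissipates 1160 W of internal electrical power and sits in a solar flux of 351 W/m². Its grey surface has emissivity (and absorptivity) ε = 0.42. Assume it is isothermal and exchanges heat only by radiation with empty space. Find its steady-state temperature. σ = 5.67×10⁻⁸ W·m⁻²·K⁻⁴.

T ≈ 239 K

At steady state, absorbed solar power + internal power = radiated power.
Absorbed: α·S·A_cross = 0.42·351·7.163 = 1056 W (cross-section πr²).
Total input = 1056 + 1160 = 2216 W.
Radiated: εσ·A_surf·T⁴ with A_surf = 4πr² = 28.65 m².
T⁴ = 2216/(0.42·5.67×10⁻⁸·28.65) = 3.248×10⁹ K⁴.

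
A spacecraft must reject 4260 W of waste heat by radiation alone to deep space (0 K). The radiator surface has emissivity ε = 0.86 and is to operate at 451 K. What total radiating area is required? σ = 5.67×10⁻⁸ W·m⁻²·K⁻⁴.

A ≈ 2.11 m²

P = εσA T⁴ ⇒ A = P/(εσT⁴).
T⁴ = 4.137×10¹⁰ K⁴.
A = 4260/(0.86 × 5.67×10⁻⁸ × 4.137×10¹⁰).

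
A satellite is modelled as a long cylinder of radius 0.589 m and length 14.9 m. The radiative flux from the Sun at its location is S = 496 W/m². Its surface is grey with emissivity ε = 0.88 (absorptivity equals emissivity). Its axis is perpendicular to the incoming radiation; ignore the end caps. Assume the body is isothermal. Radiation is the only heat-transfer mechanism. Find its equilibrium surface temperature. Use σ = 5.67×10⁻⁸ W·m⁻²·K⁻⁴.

At equilibrium, absorbed power = emitted power.
Absorbing cross-section = 2rL = 17.55 m²; emitting surface = 2πrL = 55.14 m² (ratio π).
εS·A_cross = εσ·A_surf·T⁴  ⇒  T⁴ = S/(πσ)   (ε cancels).
T⁴ = 496/(π·5.67×10⁻⁸) = 2.785×10⁹ K⁴.
T = (2.785×10⁹)^(1/4).

T ≈ 230 K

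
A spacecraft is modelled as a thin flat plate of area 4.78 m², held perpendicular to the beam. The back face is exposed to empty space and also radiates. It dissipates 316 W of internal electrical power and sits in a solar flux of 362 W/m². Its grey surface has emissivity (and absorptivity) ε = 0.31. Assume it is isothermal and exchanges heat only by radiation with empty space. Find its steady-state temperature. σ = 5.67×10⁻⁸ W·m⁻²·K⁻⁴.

At steady state, absorbed solar power + internal power = radiated power.
Absorbed: α·S·A_cross = 0.31·362·4.780 = 536.4 W (cross-section A).
Total input = 536.4 + 316 = 852.4 W.
Radiated: εσ·A_surf·T⁴ with A_surf = 2A = 9.560 m².
T⁴ = 852.4/(0.31·5.67×10⁻⁸·9.560) = 5.073×10⁹ K⁴.

T ≈ 267 K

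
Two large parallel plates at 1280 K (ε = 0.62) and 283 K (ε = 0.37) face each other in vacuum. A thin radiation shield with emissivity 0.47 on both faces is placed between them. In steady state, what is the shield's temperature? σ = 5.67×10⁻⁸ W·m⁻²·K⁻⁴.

T_s ≈ 1120 K

In steady state the net flux on the hot side equals that on the cold side.
σ(T₁⁴−T_s⁴)/D₁ = σ(T_s⁴−T₂⁴)/D₂, with D₁ = 1/ε₁+1/ε_s−1 = 2.741, D₂ = 1/ε_s+1/ε₂−1 = 3.830.
Solve for T_s⁴: T_s⁴ = (D₂·T₁⁴ + D₁·T₂⁴)/(D₁+D₂) = 1.567×10¹² K⁴.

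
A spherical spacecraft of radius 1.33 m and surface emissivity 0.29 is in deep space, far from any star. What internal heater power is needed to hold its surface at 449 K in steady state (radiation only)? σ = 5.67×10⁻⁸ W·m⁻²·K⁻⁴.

P = εσ·4πr²·T⁴.
4πr² = 22.23 m²; T⁴ = 4.064×10¹⁰ K⁴.
P = 0.29·5.67×10⁻⁸·22.23·4.064×10¹⁰.

P ≈ 14900 W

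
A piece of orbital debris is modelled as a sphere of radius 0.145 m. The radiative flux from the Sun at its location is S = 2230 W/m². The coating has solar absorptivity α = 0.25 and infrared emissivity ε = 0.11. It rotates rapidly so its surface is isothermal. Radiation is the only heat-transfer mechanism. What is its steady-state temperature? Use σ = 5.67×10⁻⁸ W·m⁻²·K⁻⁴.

T ≈ 387 K

At equilibrium, absorbed power = emitted power.
Absorbing cross-section = πr² = 0.06605 m²; emitting surface = 4πr² = 0.2642 m² (ratio 4).
αS·A_cross = εσ·A_surf·T⁴  ⇒  T⁴ = αS/(ε·4σ).
T⁴ = 0.250·2230/(0.11·4·5.67×10⁻⁸) = 2.235×10¹⁰ K⁴.
T = (2.235×10¹⁰)^(1/4).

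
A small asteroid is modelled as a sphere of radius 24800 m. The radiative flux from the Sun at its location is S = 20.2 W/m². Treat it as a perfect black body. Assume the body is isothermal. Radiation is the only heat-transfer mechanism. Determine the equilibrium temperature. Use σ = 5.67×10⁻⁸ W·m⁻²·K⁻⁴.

T ≈ 97.1 K

At equilibrium, absorbed power = emitted power.
Absorbing cross-section = πr² = 1.932×10⁹ m²; emitting surface = 4πr² = 7.729×10⁹ m² (ratio 4).
S·A_cross = εσ·A_surf·T⁴  ⇒  T⁴ = S/(4σ).
T⁴ = 1.00·20.2/(4·5.67×10⁻⁸) = 8.907×10⁷ K⁴.
T = (8.907×10⁷)^(1/4).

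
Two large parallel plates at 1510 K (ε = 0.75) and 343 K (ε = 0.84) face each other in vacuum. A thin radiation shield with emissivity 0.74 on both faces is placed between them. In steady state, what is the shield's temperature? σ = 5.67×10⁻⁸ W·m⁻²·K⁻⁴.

In steady state the net flux on the hot side equals that on the cold side.
σ(T₁⁴−T_s⁴)/D₁ = σ(T_s⁴−T₂⁴)/D₂, with D₁ = 1/ε₁+1/ε_s−1 = 1.685, D₂ = 1/ε_s+1/ε₂−1 = 1.542.
Solve for T_s⁴: T_s⁴ = (D₂·T₁⁴ + D₁·T₂⁴)/(D₁+D₂) = 2.492×10¹² K⁴.

T_s ≈ 1260 K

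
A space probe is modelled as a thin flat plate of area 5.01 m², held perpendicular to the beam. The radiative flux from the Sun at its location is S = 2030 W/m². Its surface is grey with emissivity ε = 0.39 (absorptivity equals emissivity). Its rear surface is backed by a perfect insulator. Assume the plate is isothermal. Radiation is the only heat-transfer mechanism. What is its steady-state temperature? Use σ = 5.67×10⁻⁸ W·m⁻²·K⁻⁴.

T ≈ 435 K

At equilibrium, absorbed power = emitted power.
Absorbing cross-section = A = 5.010 m²; emitting surface = A = 5.010 m² (ratio 1).
εS·A_cross = εσ·A_surf·T⁴  ⇒  T⁴ = S/(1σ)   (ε cancels).
T⁴ = 2030/(1·5.67×10⁻⁸) = 3.580×10¹⁰ K⁴.
T = (3.580×10¹⁰)^(1/4).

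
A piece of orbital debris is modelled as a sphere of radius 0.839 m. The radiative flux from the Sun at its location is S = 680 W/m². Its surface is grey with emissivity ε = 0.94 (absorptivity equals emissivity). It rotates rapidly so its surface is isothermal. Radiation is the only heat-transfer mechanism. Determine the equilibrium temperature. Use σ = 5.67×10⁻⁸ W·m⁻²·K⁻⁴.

T ≈ 234 K

At equilibrium, absorbed power = emitted power.
Absorbing cross-section = πr² = 2.211 m²; emitting surface = 4πr² = 8.846 m² (ratio 4).
εS·A_cross = εσ·A_surf·T⁴  ⇒  T⁴ = S/(4σ)   (ε cancels).
T⁴ = 680/(4·5.67×10⁻⁸) = 2.998×10⁹ K⁴.
T = (2.998×10⁹)^(1/4).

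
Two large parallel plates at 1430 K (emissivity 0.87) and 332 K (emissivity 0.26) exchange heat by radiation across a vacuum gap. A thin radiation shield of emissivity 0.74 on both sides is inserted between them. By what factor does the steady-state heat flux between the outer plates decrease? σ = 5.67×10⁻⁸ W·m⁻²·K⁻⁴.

factor ≈ 1.43

Without shield: q₀ = σΔ(T⁴)/(1/ε₁+1/ε₂−1) with denominator 3.996.
With shield the two gaps are in series; the resistances add: (1/ε₁+1/ε_s−1)+(1/ε_s+1/ε₂−1) = 1.501+4.198 = 5.698.
Heat-flux ratio q₀/q = 5.698/3.996.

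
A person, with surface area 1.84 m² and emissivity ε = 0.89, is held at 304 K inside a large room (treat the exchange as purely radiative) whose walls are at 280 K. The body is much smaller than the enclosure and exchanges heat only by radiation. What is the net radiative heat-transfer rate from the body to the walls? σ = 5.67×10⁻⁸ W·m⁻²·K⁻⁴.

P_net ≈ 222 W

For a small grey body in a large enclosure: P_net = εσA(T_body⁴ − T_wall⁴).
A = 1.84 m²; T_body⁴ − T_wall⁴ = 8.541×10⁹ − 6.147×10⁹ = 2.394×10⁹ K⁴.
|P_net| = 0.89·5.67×10⁻⁸·1.840·2.394×10⁹.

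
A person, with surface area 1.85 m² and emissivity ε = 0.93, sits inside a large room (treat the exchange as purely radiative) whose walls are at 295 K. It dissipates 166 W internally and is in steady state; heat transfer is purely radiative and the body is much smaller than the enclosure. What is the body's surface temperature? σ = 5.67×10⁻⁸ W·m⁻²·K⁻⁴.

T ≈ 310 K

For a small grey body in a large enclosure, net radiated power = εσA(T⁴ − T_w⁴).
Steady state: P = εσA(T⁴ − T_w⁴) with A = 1.85 m².
T⁴ = P/(εσA) + T_w⁴ = 166/(0.93·5.67×10⁻⁸·1.850) + (295)⁴
    = 1.702×10⁹ + 7.573×10⁹ = 9.275×10⁹ K⁴.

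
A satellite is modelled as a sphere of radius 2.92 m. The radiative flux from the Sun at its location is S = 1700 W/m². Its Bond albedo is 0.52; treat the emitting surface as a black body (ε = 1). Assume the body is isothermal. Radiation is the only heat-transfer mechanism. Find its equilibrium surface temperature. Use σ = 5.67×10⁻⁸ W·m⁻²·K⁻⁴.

T ≈ 245 K

At equilibrium, absorbed power = emitted power.
Absorbing cross-section = πr² = 26.79 m²; emitting surface = 4πr² = 107.1 m² (ratio 4).
(1−a)S·A_cross = εσ·A_surf·T⁴  ⇒  T⁴ = (1−a)S/(4σ).
T⁴ = 0.480·1700/(4·5.67×10⁻⁸) = 3.598×10⁹ K⁴.
T = (3.598×10⁹)^(1/4).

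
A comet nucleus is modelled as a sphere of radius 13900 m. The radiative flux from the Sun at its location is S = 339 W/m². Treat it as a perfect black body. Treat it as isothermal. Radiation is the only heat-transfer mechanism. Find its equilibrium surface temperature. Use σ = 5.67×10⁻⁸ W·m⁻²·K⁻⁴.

At equilibrium, absorbed power = emitted power.
Absorbing cross-section = πr² = 6.070×10⁸ m²; emitting surface = 4πr² = 2.428×10⁹ m² (ratio 4).
S·A_cross = εσ·A_surf·T⁴  ⇒  T⁴ = S/(4σ).
T⁴ = 1.00·339/(4·5.67×10⁻⁸) = 1.495×10⁹ K⁴.
T = (1.495×10⁹)^(1/4).

T ≈ 197 K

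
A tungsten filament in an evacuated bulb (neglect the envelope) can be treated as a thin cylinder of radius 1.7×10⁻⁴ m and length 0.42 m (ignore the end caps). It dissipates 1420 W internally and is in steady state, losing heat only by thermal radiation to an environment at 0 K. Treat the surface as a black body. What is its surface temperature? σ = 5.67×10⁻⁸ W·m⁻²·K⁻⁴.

T ≈ 2730 K

Steady state: internal power = radiated power, P = εσA T⁴.
Radiating area A = 2πrL = 4.486×10⁻⁴ m².
T⁴ = P/(εσA) = 1420/(1.0·5.67×10⁻⁸·4.486×10⁻⁴) = 5.582×10¹³ K⁴.
T = (5.582×10¹³)^(1/4).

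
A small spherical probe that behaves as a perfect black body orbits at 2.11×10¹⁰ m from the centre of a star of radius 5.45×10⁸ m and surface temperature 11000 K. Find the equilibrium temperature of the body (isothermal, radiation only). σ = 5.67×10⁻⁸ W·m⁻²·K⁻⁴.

T ≈ 1250 K

The star's surface emits σT_*⁴; at distance d the flux is S = σT_*⁴(R_*/d)².
S = 5.67×10⁻⁸·(11000)⁴·(5.45×10⁸/2.11×10¹⁰)² = 5.538×10⁵ W/m².
For an isothermal sphere T⁴ = (1−a)S/(4σ) = 2.442×10¹² K⁴.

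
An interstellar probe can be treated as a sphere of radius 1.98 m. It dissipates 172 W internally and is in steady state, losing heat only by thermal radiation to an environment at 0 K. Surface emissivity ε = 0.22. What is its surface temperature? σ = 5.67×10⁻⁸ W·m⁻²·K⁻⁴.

Steady state: internal power = radiated power, P = εσA T⁴.
Radiating area A = 4πr² = 49.27 m².
T⁴ = P/(εσA) = 172/(0.22·5.67×10⁻⁸·49.27) = 2.799×10⁸ K⁴.
T = (2.799×10⁸)^(1/4).

T ≈ 129 K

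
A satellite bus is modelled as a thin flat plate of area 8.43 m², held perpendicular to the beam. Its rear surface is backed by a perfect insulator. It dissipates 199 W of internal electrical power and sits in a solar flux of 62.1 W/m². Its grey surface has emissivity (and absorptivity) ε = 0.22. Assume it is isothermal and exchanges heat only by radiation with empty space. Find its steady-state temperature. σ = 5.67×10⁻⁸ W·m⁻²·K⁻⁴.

T ≈ 234 K

At steady state, absorbed solar power + internal power = radiated power.
Absorbed: α·S·A_cross = 0.22·62.1·8.430 = 115.2 W (cross-section A).
Total input = 115.2 + 199 = 314.2 W.
Radiated: εσ·A_surf·T⁴ with A_surf = A = 8.430 m².
T⁴ = 314.2/(0.22·5.67×10⁻⁸·8.430) = 2.988×10⁹ K⁴.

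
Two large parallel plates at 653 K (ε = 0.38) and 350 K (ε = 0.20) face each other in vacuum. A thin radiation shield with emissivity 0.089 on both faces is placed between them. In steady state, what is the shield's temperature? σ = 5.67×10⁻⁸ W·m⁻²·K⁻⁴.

T_s ≈ 570 K

In steady state the net flux on the hot side equals that on the cold side.
σ(T₁⁴−T_s⁴)/D₁ = σ(T_s⁴−T₂⁴)/D₂, with D₁ = 1/ε₁+1/ε_s−1 = 12.87, D₂ = 1/ε_s+1/ε₂−1 = 15.24.
Solve for T_s⁴: T_s⁴ = (D₂·T₁⁴ + D₁·T₂⁴)/(D₁+D₂) = 1.054×10¹¹ K⁴.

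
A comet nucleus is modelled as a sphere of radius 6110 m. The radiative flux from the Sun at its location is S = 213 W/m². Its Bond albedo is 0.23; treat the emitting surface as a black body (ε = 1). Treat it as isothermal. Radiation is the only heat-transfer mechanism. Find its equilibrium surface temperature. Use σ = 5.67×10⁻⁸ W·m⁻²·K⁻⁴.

At equilibrium, absorbed power = emitted power.
Absorbing cross-section = πr² = 1.173×10⁸ m²; emitting surface = 4πr² = 4.691×10⁸ m² (ratio 4).
(1−a)S·A_cross = εσ·A_surf·T⁴  ⇒  T⁴ = (1−a)S/(4σ).
T⁴ = 0.770·213/(4·5.67×10⁻⁸) = 7.231×10⁸ K⁴.
T = (7.231×10⁸)^(1/4).

T ≈ 164 K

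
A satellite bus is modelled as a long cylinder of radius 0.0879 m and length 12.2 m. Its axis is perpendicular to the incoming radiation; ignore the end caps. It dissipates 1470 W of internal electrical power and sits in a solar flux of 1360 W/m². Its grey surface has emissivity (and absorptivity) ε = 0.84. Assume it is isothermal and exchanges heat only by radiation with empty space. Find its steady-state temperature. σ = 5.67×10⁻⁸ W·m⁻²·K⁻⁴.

T ≈ 332 K

At steady state, absorbed solar power + internal power = radiated power.
Absorbed: α·S·A_cross = 0.84·1360·2.145 = 2450 W (cross-section 2rL).
Total input = 2450 + 1470 = 3920 W.
Radiated: εσ·A_surf·T⁴ with A_surf = 2πrL = 6.738 m².
T⁴ = 3920/(0.84·5.67×10⁻⁸·6.738) = 1.222×10¹⁰ K⁴.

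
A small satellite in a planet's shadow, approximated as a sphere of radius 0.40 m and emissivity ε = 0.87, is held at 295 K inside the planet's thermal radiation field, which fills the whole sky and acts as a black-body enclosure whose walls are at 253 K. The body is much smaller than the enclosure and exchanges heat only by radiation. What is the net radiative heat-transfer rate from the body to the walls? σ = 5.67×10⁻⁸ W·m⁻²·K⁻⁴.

For a small grey body in a large enclosure: P_net = εσA(T_body⁴ − T_wall⁴).
A = 4πr² = 2.011 m²; T_body⁴ − T_wall⁴ = 7.573×10⁹ − 4.097×10⁹ = 3.476×10⁹ K⁴.
|P_net| = 0.87·5.67×10⁻⁸·2.011·3.476×10⁹.

P_net ≈ 345 W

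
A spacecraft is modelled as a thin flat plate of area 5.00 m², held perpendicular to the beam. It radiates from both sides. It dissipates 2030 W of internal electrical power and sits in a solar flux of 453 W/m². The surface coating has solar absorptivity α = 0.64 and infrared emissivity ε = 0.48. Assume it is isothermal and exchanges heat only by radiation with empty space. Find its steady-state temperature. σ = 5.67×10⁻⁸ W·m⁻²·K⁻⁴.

At steady state, absorbed solar power + internal power = radiated power.
Absorbed: α·S·A_cross = 0.64·453·5.000 = 1450 W (cross-section A).
Total input = 1450 + 2030 = 3480 W.
Radiated: εσ·A_surf·T⁴ with A_surf = 2A = 10.00 m².
T⁴ = 3480/(0.48·5.67×10⁻⁸·10.00) = 1.279×10¹⁰ K⁴.

T ≈ 336 K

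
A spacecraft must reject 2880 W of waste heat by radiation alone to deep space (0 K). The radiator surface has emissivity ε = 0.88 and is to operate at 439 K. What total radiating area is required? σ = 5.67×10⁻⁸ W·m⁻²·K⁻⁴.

A ≈ 1.55 m²

P = εσA T⁴ ⇒ A = P/(εσT⁴).
T⁴ = 3.714×10¹⁰ K⁴.
A = 2880/(0.88 × 5.67×10⁻⁸ × 3.714×10¹⁰).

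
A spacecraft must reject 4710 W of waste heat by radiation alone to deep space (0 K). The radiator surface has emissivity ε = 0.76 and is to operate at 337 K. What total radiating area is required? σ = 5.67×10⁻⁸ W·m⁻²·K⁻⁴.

A ≈ 8.47 m²

P = εσA T⁴ ⇒ A = P/(εσT⁴).
T⁴ = 1.290×10¹⁰ K⁴.
A = 4710/(0.76 × 5.67×10⁻⁸ × 1.290×10¹⁰).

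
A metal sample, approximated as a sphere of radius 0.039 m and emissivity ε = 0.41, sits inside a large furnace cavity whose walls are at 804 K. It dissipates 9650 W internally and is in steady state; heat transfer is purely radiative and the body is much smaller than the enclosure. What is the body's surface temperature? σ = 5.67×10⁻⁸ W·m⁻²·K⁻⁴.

For a small grey body in a large enclosure, net radiated power = εσA(T⁴ − T_w⁴).
Steady state: P = εσA(T⁴ − T_w⁴) with A = 4πr² = 0.01911 m².
T⁴ = P/(εσA) + T_w⁴ = 9650/(0.41·5.67×10⁻⁸·0.01911) + (804)⁴
    = 2.172×10¹³ + 4.179×10¹¹ = 2.214×10¹³ K⁴.

T ≈ 2170 K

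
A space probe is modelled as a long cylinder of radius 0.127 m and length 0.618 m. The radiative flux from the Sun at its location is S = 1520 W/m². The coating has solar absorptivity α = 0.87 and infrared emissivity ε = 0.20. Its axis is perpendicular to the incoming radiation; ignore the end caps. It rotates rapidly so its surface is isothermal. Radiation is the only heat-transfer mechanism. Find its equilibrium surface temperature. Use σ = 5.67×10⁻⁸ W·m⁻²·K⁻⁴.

T ≈ 439 K

At equilibrium, absorbed power = emitted power.
Absorbing cross-section = 2rL = 0.1570 m²; emitting surface = 2πrL = 0.4931 m² (ratio π).
αS·A_cross = εσ·A_surf·T⁴  ⇒  T⁴ = αS/(ε·πσ).
T⁴ = 0.870·1520/(0.20·π·5.67×10⁻⁸) = 3.712×10¹⁰ K⁴.
T = (3.712×10¹⁰)^(1/4).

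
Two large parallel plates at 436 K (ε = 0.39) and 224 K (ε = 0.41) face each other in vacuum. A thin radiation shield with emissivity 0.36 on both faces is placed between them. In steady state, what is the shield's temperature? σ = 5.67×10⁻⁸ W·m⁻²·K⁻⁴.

In steady state the net flux on the hot side equals that on the cold side.
σ(T₁⁴−T_s⁴)/D₁ = σ(T_s⁴−T₂⁴)/D₂, with D₁ = 1/ε₁+1/ε_s−1 = 4.342, D₂ = 1/ε_s+1/ε₂−1 = 4.217.
Solve for T_s⁴: T_s⁴ = (D₂·T₁⁴ + D₁·T₂⁴)/(D₁+D₂) = 1.908×10¹⁰ K⁴.

T_s ≈ 372 K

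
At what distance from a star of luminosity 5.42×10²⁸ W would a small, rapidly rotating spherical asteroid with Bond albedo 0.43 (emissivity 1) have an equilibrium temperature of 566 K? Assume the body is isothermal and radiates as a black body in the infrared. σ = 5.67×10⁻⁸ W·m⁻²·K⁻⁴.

For an isothermal black-emitting sphere, (1−a)S·πr² = σ·4πr²·T⁴ ⇒ S = 4σT⁴/(1−a).
S = 4·5.67×10⁻⁸·(566)⁴/0.570 = 40840 W/m².
Flux falls as S = L/(4πd²), so d = √(L/(4πS)) = √(5.42×10²⁸/(4π·40840)).

d ≈ 3.25×10¹¹ m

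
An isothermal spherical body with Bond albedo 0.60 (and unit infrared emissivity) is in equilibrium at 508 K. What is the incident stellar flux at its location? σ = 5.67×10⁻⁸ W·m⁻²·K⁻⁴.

(1−a)S·πr² = σ·4πr²·T⁴ ⇒ S = 4σT⁴/(1−a).
S = 4·5.67×10⁻⁸·6.660×10¹⁰/0.400.

S ≈ 37800 W/m²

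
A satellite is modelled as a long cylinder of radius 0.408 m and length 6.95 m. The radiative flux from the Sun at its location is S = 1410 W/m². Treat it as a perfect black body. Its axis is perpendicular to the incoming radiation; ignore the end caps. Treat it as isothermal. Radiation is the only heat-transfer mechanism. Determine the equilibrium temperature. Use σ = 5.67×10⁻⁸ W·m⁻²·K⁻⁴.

T ≈ 298 K

At equilibrium, absorbed power = emitted power.
Absorbing cross-section = 2rL = 5.671 m²; emitting surface = 2πrL = 17.82 m² (ratio π).
S·A_cross = εσ·A_surf·T⁴  ⇒  T⁴ = S/(πσ).
T⁴ = 1.00·1410/(π·5.67×10⁻⁸) = 7.916×10⁹ K⁴.
T = (7.916×10⁹)^(1/4).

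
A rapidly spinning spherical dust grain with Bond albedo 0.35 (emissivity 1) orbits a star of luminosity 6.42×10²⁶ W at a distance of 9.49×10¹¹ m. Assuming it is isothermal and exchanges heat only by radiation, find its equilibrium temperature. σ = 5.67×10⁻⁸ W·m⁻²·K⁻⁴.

First find the stellar flux at distance d: S = L/(4πd²) = 6.42×10²⁶/(4π·(9.49×10¹¹)²) = 56.73 W/m².
For an isothermal sphere, absorbed (1−a)S·πr² = emitted σ·4πr²·T⁴, so T⁴ = (1−a)S/(4σ).
T⁴ = 0.650·56.73/(4·5.67×10⁻⁸) = 1.626×10⁸ K⁴.

T ≈ 113 K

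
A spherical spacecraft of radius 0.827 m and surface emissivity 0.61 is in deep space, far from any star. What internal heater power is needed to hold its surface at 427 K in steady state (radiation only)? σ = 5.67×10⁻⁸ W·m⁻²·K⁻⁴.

P ≈ 9880 W

P = εσ·4πr²·T⁴.
4πr² = 8.595 m²; T⁴ = 3.324×10¹⁰ K⁴.
P = 0.61·5.67×10⁻⁸·8.595·3.324×10¹⁰.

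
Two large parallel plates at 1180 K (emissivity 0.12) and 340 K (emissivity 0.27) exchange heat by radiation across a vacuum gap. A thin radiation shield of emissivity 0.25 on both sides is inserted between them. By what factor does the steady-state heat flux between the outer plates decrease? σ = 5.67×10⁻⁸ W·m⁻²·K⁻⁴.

Without shield: q₀ = σΔ(T⁴)/(1/ε₁+1/ε₂−1) with denominator 11.04.
With shield the two gaps are in series; the resistances add: (1/ε₁+1/ε_s−1)+(1/ε_s+1/ε₂−1) = 11.33+6.704 = 18.04.
Heat-flux ratio q₀/q = 18.04/11.04.

factor ≈ 1.63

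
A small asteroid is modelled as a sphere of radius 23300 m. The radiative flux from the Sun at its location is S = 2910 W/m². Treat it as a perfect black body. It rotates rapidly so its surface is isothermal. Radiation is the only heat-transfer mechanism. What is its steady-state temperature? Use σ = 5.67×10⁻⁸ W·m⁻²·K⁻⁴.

At equilibrium, absorbed power = emitted power.
Absorbing cross-section = πr² = 1.706×10⁹ m²; emitting surface = 4πr² = 6.822×10⁹ m² (ratio 4).
S·A_cross = εσ·A_surf·T⁴  ⇒  T⁴ = S/(4σ).
T⁴ = 1.00·2910/(4·5.67×10⁻⁸) = 1.283×10¹⁰ K⁴.
T = (1.283×10¹⁰)^(1/4).

T ≈ 337 K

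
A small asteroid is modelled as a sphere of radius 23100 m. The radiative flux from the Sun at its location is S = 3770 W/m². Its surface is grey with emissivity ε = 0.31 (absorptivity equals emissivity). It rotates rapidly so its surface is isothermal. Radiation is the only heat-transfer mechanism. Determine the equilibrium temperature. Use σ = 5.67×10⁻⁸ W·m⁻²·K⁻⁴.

At equilibrium, absorbed power = emitted power.
Absorbing cross-section = πr² = 1.676×10⁹ m²; emitting surface = 4πr² = 6.706×10⁹ m² (ratio 4).
εS·A_cross = εσ·A_surf·T⁴  ⇒  T⁴ = S/(4σ)   (ε cancels).
T⁴ = 3770/(4·5.67×10⁻⁸) = 1.662×10¹⁰ K⁴.
T = (1.662×10¹⁰)^(1/4).

T ≈ 359 K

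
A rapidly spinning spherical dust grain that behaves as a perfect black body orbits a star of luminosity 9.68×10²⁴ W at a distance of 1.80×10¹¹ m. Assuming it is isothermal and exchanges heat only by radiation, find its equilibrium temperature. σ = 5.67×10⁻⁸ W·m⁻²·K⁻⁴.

First find the stellar flux at distance d: S = L/(4πd²) = 9.68×10²⁴/(4π·(1.80×10¹¹)²) = 23.77 W/m².
For an isothermal sphere, absorbed (1−a)S·πr² = emitted σ·4πr²·T⁴, so T⁴ = (1−a)S/(4σ).
T⁴ = 1.00·23.77/(4·5.67×10⁻⁸) = 1.048×10⁸ K⁴.

T ≈ 101 K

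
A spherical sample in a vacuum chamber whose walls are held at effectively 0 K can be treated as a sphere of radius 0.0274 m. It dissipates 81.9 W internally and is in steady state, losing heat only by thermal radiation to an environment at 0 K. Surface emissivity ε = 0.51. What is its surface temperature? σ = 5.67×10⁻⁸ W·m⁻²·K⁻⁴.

Steady state: internal power = radiated power, P = εσA T⁴.
Radiating area A = 4πr² = 0.009434 m².
T⁴ = P/(εσA) = 81.9/(0.51·5.67×10⁻⁸·0.009434) = 3.002×10¹¹ K⁴.
T = (3.002×10¹¹)^(1/4).

T ≈ 740 K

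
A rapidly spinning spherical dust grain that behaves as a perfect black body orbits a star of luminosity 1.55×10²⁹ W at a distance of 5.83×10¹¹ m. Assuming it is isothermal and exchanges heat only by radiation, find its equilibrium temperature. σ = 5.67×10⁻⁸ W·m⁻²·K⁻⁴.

T ≈ 632 K

First find the stellar flux at distance d: S = L/(4πd²) = 1.55×10²⁹/(4π·(5.83×10¹¹)²) = 36290 W/m².
For an isothermal sphere, absorbed (1−a)S·πr² = emitted σ·4πr²·T⁴, so T⁴ = (1−a)S/(4σ).
T⁴ = 1.00·36290/(4·5.67×10⁻⁸) = 1.600×10¹¹ K⁴.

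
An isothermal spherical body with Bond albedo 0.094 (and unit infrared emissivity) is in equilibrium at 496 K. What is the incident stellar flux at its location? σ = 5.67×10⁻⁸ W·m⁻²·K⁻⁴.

S ≈ 15200 W/m²

(1−a)S·πr² = σ·4πr²·T⁴ ⇒ S = 4σT⁴/(1−a).
S = 4·5.67×10⁻⁸·6.052×10¹⁰/0.906.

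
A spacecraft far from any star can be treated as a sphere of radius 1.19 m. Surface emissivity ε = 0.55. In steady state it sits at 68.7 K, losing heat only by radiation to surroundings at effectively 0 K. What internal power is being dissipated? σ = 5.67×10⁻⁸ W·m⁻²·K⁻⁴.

Steady state: P = εσA T⁴.
A = 4πr² = 17.80 m²; T⁴ = (68.7)⁴ = 2.228×10⁷ K⁴.
P = 0.55 × 5.67×10⁻⁸ × 17.80 × 2.228×10⁷.

P ≈ 12.4 W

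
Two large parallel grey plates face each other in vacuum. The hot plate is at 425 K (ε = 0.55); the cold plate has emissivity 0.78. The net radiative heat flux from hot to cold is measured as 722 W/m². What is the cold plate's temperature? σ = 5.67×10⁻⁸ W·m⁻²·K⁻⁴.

T₂ ≈ 277 K

q = σ(T₁⁴ − T₂⁴)/(1/ε₁ + 1/ε₂ − 1); denominator = 2.100.
T₂⁴ = T₁⁴ − q·(1/ε₁+1/ε₂−1)/σ = 3.263×10¹⁰ − 722·2.100/5.67×10⁻⁸
    = 5.882×10⁹ K⁴.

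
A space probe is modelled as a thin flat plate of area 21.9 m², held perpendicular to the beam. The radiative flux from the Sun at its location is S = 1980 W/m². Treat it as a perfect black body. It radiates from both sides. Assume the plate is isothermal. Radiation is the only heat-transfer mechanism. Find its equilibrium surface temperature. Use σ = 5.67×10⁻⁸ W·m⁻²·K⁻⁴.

T ≈ 364 K

At equilibrium, absorbed power = emitted power.
Absorbing cross-section = A = 21.90 m²; emitting surface = 2A = 43.80 m² (ratio 2).
S·A_cross = εσ·A_surf·T⁴  ⇒  T⁴ = S/(2σ).
T⁴ = 1.00·1980/(2·5.67×10⁻⁸) = 1.746×10¹⁰ K⁴.
T = (1.746×10¹⁰)^(1/4).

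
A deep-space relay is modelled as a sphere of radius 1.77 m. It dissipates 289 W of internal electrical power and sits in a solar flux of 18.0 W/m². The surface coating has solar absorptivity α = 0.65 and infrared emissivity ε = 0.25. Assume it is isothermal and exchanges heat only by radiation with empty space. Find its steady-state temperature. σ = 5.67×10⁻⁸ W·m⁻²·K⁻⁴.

T ≈ 164 K

At steady state, absorbed solar power + internal power = radiated power.
Absorbed: α·S·A_cross = 0.65·18.0·9.842 = 115.2 W (cross-section πr²).
Total input = 115.2 + 289 = 404.2 W.
Radiated: εσ·A_surf·T⁴ with A_surf = 4πr² = 39.37 m².
T⁴ = 404.2/(0.25·5.67×10⁻⁸·39.37) = 7.242×10⁸ K⁴.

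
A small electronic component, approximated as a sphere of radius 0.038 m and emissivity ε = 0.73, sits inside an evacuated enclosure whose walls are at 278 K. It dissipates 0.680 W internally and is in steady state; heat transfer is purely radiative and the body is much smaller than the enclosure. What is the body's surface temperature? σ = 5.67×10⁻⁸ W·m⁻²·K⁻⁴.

T ≈ 288 K

For a small grey body in a large enclosure, net radiated power = εσA(T⁴ − T_w⁴).
Steady state: P = εσA(T⁴ − T_w⁴) with A = 4πr² = 0.01815 m².
T⁴ = P/(εσA) + T_w⁴ = 0.680/(0.73·5.67×10⁻⁸·0.01815) + (278)⁴
    = 9.054×10⁸ + 5.973×10⁹ = 6.878×10⁹ K⁴.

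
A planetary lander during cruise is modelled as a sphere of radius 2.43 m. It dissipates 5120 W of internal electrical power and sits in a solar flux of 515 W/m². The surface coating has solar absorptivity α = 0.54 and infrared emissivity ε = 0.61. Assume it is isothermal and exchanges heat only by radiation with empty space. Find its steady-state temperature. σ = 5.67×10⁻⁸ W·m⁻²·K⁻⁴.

At steady state, absorbed solar power + internal power = radiated power.
Absorbed: α·S·A_cross = 0.54·515·18.55 = 5159 W (cross-section πr²).
Total input = 5159 + 5120 = 10280 W.
Radiated: εσ·A_surf·T⁴ with A_surf = 4πr² = 74.20 m².
T⁴ = 10280/(0.61·5.67×10⁻⁸·74.20) = 4.005×10⁹ K⁴.

T ≈ 252 K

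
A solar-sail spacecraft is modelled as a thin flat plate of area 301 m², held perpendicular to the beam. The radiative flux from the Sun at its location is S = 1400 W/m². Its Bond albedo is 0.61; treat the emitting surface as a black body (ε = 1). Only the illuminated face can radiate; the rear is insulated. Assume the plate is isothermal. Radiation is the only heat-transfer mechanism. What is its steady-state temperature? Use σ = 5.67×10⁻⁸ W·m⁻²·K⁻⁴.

At equilibrium, absorbed power = emitted power.
Absorbing cross-section = A = 301.0 m²; emitting surface = A = 301.0 m² (ratio 1).
(1−a)S·A_cross = εσ·A_surf·T⁴  ⇒  T⁴ = (1−a)S/(1σ).
T⁴ = 0.390·1400/(1·5.67×10⁻⁸) = 9.630×10⁹ K⁴.
T = (9.630×10⁹)^(1/4).

T ≈ 313 K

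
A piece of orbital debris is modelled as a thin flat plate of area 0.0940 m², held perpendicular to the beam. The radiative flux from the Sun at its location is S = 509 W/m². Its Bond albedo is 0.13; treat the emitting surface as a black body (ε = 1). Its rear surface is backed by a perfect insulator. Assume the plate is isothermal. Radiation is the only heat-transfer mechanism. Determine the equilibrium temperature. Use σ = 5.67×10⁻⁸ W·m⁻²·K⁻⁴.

T ≈ 297 K

At equilibrium, absorbed power = emitted power.
Absorbing cross-section = A = 0.09400 m²; emitting surface = A = 0.09400 m² (ratio 1).
(1−a)S·A_cross = εσ·A_surf·T⁴  ⇒  T⁴ = (1−a)S/(1σ).
T⁴ = 0.870·509/(1·5.67×10⁻⁸) = 7.810×10⁹ K⁴.
T = (7.810×10⁹)^(1/4).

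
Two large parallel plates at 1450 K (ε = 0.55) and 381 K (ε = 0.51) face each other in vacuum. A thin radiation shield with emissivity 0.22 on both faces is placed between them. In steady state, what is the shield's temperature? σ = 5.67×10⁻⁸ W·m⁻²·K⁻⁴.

T_s ≈ 1220 K

In steady state the net flux on the hot side equals that on the cold side.
σ(T₁⁴−T_s⁴)/D₁ = σ(T_s⁴−T₂⁴)/D₂, with D₁ = 1/ε₁+1/ε_s−1 = 5.364, D₂ = 1/ε_s+1/ε₂−1 = 5.506.
Solve for T_s⁴: T_s⁴ = (D₂·T₁⁴ + D₁·T₂⁴)/(D₁+D₂) = 2.250×10¹² K⁴.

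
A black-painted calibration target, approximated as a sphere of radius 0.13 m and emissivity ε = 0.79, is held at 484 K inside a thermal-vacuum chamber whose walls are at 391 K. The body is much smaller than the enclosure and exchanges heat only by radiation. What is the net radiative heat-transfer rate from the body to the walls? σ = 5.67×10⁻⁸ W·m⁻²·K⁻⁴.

For a small grey body in a large enclosure: P_net = εσA(T_body⁴ − T_wall⁴).
A = 4πr² = 0.2124 m²; T_body⁴ − T_wall⁴ = 5.488×10¹⁰ − 2.337×10¹⁰ = 3.150×10¹⁰ K⁴.
|P_net| = 0.79·5.67×10⁻⁸·0.2124·3.150×10¹⁰.

P_net ≈ 300 W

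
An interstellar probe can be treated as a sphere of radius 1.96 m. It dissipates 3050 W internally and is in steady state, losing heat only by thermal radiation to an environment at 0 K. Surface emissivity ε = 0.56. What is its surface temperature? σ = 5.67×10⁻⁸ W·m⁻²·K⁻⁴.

T ≈ 211 K

Steady state: internal power = radiated power, P = εσA T⁴.
Radiating area A = 4πr² = 48.27 m².
T⁴ = P/(εσA) = 3050/(0.56·5.67×10⁻⁸·48.27) = 1.990×10⁹ K⁴.
T = (1.990×10⁹)^(1/4).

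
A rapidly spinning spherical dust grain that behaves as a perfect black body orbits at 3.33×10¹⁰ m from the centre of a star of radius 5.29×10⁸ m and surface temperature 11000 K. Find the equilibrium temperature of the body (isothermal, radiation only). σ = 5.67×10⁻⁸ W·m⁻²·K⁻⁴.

T ≈ 980 K

The star's surface emits σT_*⁴; at distance d the flux is S = σT_*⁴(R_*/d)².
S = 5.67×10⁻⁸·(11000)⁴·(5.29×10⁸/3.33×10¹⁰)² = 2.095×10⁵ W/m².
For an isothermal sphere T⁴ = (1−a)S/(4σ) = 9.237×10¹¹ K⁴.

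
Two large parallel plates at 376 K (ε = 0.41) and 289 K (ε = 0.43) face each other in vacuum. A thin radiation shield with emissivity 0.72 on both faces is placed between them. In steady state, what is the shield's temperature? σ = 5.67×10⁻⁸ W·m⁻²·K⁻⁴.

T_s ≈ 340 K

In steady state the net flux on the hot side equals that on the cold side.
σ(T₁⁴−T_s⁴)/D₁ = σ(T_s⁴−T₂⁴)/D₂, with D₁ = 1/ε₁+1/ε_s−1 = 2.828, D₂ = 1/ε_s+1/ε₂−1 = 2.714.
Solve for T_s⁴: T_s⁴ = (D₂·T₁⁴ + D₁·T₂⁴)/(D₁+D₂) = 1.335×10¹⁰ K⁴.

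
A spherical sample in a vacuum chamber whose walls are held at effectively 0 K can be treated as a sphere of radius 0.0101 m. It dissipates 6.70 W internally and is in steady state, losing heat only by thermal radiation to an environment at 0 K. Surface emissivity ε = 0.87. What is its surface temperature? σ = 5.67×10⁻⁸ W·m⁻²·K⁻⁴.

Steady state: internal power = radiated power, P = εσA T⁴.
Radiating area A = 4πr² = 0.001282 m².
T⁴ = P/(εσA) = 6.70/(0.87·5.67×10⁻⁸·0.001282) = 1.060×10¹¹ K⁴.
T = (1.060×10¹¹)^(1/4).

T ≈ 571 K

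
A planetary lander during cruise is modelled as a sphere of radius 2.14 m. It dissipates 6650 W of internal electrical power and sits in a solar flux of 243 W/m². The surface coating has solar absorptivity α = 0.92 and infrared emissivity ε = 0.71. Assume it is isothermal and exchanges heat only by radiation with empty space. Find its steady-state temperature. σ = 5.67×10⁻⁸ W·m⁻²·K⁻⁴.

At steady state, absorbed solar power + internal power = radiated power.
Absorbed: α·S·A_cross = 0.92·243·14.39 = 3216 W (cross-section πr²).
Total input = 3216 + 6650 = 9866 W.
Radiated: εσ·A_surf·T⁴ with A_surf = 4πr² = 57.55 m².
T⁴ = 9866/(0.71·5.67×10⁻⁸·57.55) = 4.259×10⁹ K⁴.

T ≈ 255 K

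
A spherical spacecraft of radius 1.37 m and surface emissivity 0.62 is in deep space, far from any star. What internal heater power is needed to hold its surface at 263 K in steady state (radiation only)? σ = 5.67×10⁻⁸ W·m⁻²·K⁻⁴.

P ≈ 3970 W

P = εσ·4πr²·T⁴.
4πr² = 23.59 m²; T⁴ = 4.784×10⁹ K⁴.
P = 0.62·5.67×10⁻⁸·23.59·4.784×10⁹.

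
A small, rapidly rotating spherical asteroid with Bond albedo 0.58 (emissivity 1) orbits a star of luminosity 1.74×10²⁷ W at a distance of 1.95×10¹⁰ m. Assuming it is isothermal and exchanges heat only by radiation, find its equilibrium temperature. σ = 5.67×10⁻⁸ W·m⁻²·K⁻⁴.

T ≈ 906 K

First find the stellar flux at distance d: S = L/(4πd²) = 1.74×10²⁷/(4π·(1.95×10¹⁰)²) = 3.641×10⁵ W/m².
For an isothermal sphere, absorbed (1−a)S·πr² = emitted σ·4πr²·T⁴, so T⁴ = (1−a)S/(4σ).
T⁴ = 0.420·3.641×10⁵/(4·5.67×10⁻⁸) = 6.743×10¹¹ K⁴.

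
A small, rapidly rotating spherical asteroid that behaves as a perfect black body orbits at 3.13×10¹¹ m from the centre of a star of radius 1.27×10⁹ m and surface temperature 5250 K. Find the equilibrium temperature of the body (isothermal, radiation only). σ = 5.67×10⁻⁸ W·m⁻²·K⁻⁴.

T ≈ 236 K

The star's surface emits σT_*⁴; at distance d the flux is S = σT_*⁴(R_*/d)².
S = 5.67×10⁻⁸·(5250)⁴·(1.27×10⁹/3.13×10¹¹)² = 709.2 W/m².
For an isothermal sphere T⁴ = (1−a)S/(4σ) = 3.127×10⁹ K⁴.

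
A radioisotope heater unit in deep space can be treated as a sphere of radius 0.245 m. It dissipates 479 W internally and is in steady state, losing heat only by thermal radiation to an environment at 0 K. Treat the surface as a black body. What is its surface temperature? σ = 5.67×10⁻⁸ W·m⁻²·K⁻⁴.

Steady state: internal power = radiated power, P = εσA T⁴.
Radiating area A = 4πr² = 0.7543 m².
T⁴ = P/(εσA) = 479/(1.0·5.67×10⁻⁸·0.7543) = 1.120×10¹⁰ K⁴.
T = (1.120×10¹⁰)^(1/4).

T ≈ 325 K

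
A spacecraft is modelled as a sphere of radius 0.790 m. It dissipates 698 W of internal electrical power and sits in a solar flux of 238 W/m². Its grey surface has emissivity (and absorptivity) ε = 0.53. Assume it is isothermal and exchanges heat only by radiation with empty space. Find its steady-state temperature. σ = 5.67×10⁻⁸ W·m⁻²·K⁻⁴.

At steady state, absorbed solar power + internal power = radiated power.
Absorbed: α·S·A_cross = 0.53·238·1.961 = 247.3 W (cross-section πr²).
Total input = 247.3 + 698 = 945.3 W.
Radiated: εσ·A_surf·T⁴ with A_surf = 4πr² = 7.843 m².
T⁴ = 945.3/(0.53·5.67×10⁻⁸·7.843) = 4.011×10⁹ K⁴.

T ≈ 252 K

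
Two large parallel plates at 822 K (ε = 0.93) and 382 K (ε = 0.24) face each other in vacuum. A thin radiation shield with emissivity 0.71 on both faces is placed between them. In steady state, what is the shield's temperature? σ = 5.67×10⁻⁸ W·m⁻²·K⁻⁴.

T_s ≈ 769 K

In steady state the net flux on the hot side equals that on the cold side.
σ(T₁⁴−T_s⁴)/D₁ = σ(T_s⁴−T₂⁴)/D₂, with D₁ = 1/ε₁+1/ε_s−1 = 1.484, D₂ = 1/ε_s+1/ε₂−1 = 4.575.
Solve for T_s⁴: T_s⁴ = (D₂·T₁⁴ + D₁·T₂⁴)/(D₁+D₂) = 3.500×10¹¹ K⁴.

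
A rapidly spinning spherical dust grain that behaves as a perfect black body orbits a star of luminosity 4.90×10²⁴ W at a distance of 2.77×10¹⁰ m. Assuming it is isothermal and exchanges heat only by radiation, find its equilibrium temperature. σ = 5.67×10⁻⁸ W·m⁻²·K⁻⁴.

T ≈ 218 K

First find the stellar flux at distance d: S = L/(4πd²) = 4.90×10²⁴/(4π·(2.77×10¹⁰)²) = 508.2 W/m².
For an isothermal sphere, absorbed (1−a)S·πr² = emitted σ·4πr²·T⁴, so T⁴ = (1−a)S/(4σ).
T⁴ = 1.00·508.2/(4·5.67×10⁻⁸) = 2.241×10⁹ K⁴.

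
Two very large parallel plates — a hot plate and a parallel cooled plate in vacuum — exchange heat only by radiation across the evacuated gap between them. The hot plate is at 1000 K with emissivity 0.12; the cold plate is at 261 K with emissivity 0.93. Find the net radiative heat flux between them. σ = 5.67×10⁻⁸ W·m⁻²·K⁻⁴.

For two infinite grey parallel plates, q = σ(T₁⁴ − T₂⁴)/(1/ε₁ + 1/ε₂ − 1).
T₁⁴ − T₂⁴ = 1.000×10¹² − 4.640×10⁹ = 9.954×10¹¹ K⁴.
1/ε₁ + 1/ε₂ − 1 = 8.333 + 1.075 − 1 = 8.409.
q = 5.67×10⁻⁸ × 9.954×10¹¹ / 8.409.

q ≈ 6710 W/m²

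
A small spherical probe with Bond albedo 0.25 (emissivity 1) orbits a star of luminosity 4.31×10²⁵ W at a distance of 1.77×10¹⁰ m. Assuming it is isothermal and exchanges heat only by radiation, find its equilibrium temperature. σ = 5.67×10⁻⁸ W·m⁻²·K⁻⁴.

T ≈ 436 K

First find the stellar flux at distance d: S = L/(4πd²) = 4.31×10²⁵/(4π·(1.77×10¹⁰)²) = 10950 W/m².
For an isothermal sphere, absorbed (1−a)S·πr² = emitted σ·4πr²·T⁴, so T⁴ = (1−a)S/(4σ).
T⁴ = 0.750·10950/(4·5.67×10⁻⁸) = 3.620×10¹⁰ K⁴.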